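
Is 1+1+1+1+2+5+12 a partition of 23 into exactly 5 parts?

No

The parts sum to 23, and the condition 'there are exactly 5 summands' is violated.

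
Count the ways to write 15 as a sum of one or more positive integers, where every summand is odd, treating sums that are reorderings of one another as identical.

There are too many to list fully; the first 12 (by largest part) are:
15
1,1,13
1,3,11
1,1,1,1,11
1,5,9
3,3,9
1,1,1,3,9
1,1,1,1,1,1,9
1,7,7
3,5,7
1,1,1,5,7
1,1,3,3,7
…and 15 more, for 27 total.

27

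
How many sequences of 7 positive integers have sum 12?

462

Place 6 bars in the 11 internal gaps of a row of 12 dots: C(11,6) = 462.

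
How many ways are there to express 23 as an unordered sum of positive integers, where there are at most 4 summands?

150

Direct enumeration gives 150 partitions.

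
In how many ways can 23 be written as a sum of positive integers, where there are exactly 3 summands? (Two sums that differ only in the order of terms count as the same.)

44

A partial list (first 12 by largest part):
21 + 1 + 1
20 + 2 + 1
19 + 3 + 1
19 + 2 + 2
18 + 4 + 1
18 + 3 + 2
17 + 5 + 1
17 + 4 + 2
17 + 3 + 3
16 + 6 + 1
16 + 5 + 2
16 + 4 + 3
…and 32 more, for 44 total.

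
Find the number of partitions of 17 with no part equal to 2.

121

Direct enumeration gives 121 partitions.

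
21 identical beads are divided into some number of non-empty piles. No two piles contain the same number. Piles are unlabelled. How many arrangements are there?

76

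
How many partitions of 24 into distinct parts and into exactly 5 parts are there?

23

The partitions of 24 that satisfy the conditions:
14+4+3+2+1
13+5+3+2+1
12+6+3+2+1
12+5+4+2+1
11+7+3+2+1
11+6+4+2+1
11+5+4+3+1
10+8+3+2+1
10+7+4+2+1
10+6+5+2+1
10+6+4+3+1
10+5+4+3+2
9+8+4+2+1
9+7+5+2+1
9+7+4+3+1
9+6+5+3+1
9+6+4+3+2
8+7+6+2+1
8+7+5+3+1
8+7+4+3+2
8+6+5+4+1
8+6+5+3+2
7+6+5+4+2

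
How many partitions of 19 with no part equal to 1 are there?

105

A full systematic count gives 105.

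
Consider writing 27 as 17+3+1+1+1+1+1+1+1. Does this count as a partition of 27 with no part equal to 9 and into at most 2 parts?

The parts sum to 27, and the condition 'there are at most 2 summands' is violated.

No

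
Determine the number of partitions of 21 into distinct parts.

76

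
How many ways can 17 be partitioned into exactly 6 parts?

A partial list (first 12 by largest part):
1,1,1,1,1,12
1,1,1,1,2,11
1,1,1,1,3,10
1,1,1,2,2,10
1,1,1,1,4,9
1,1,1,2,3,9
1,1,2,2,2,9
1,1,1,1,5,8
1,1,1,2,4,8
1,1,1,3,3,8
1,1,2,2,3,8
1,2,2,2,2,8
…and 32 more, for 44 total.

44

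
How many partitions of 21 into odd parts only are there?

76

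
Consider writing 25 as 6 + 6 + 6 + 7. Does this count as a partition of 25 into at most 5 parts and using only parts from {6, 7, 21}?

The parts sum to 25, and the condition 'there are at most 5 summands' holds; the condition 'each summand belongs to {6, 7, 21}' holds.

Yes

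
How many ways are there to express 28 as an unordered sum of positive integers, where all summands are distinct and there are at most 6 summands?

A full systematic count gives 221.

221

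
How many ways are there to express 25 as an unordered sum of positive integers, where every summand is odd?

There are 142 such partitions.

142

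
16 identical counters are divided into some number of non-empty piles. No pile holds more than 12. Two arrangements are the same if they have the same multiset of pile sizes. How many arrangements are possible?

224

Systematic enumeration (by largest part, then next-largest, …) yields 224.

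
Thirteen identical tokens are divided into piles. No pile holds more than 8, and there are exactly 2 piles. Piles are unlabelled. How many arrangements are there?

2

The partitions of 13 that satisfy the conditions:
8, 5
7, 6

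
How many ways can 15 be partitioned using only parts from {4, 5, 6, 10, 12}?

The partitions of 15 that satisfy the conditions:
10, 5
6, 5, 4
5, 5, 5
Counting gives 3.

3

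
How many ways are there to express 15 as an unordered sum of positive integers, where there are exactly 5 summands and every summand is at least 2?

The partitions of 15 that satisfy the conditions:
7,2,2,2,2
6,3,2,2,2
5,4,2,2,2
5,3,3,2,2
4,4,3,2,2
4,3,3,3,2
3,3,3,3,3
That's 7 in total.

7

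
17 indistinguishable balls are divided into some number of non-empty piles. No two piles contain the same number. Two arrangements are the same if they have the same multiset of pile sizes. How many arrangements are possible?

A partial list (first 12 by largest part):
17
16, 1
15, 2
14, 3
14, 2, 1
13, 4
13, 3, 1
12, 5
12, 4, 1
12, 3, 2
11, 6
11, 5, 1
…and 26 more, for 38 total.

38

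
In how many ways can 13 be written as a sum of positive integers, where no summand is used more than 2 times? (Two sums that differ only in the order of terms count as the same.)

44

There are too many to list fully; the first 12 (by largest part) are:
13
12 + 1
11 + 2
11 + 1 + 1
10 + 3
10 + 2 + 1
9 + 4
9 + 3 + 1
9 + 2 + 2
9 + 2 + 1 + 1
8 + 5
8 + 4 + 1
…and 32 more, for 44 total.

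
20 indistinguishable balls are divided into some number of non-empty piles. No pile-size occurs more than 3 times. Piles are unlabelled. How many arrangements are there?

320

Direct enumeration gives 320 partitions.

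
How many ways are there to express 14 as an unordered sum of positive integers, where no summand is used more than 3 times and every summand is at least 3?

13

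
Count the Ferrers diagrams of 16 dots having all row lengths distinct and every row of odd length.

Listing the qualifying partitions of 16:
15,1
13,3
11,5
9,7
7,5,3,1
That's 5 in total.

5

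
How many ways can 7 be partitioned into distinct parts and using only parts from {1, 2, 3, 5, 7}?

2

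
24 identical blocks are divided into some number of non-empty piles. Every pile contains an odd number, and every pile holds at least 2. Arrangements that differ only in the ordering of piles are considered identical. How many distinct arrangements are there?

They are:
21+3
19+5
17+7
15+9
15+3+3+3
13+11
13+5+3+3
11+7+3+3
11+5+5+3
9+9+3+3
9+7+5+3
9+5+5+5
9+3+3+3+3+3
7+7+7+3
7+7+5+5
7+5+3+3+3+3
5+5+5+3+3+3
3+3+3+3+3+3+3+3
Counting gives 18.

18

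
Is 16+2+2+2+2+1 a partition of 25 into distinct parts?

The parts sum to 25, and the condition 'all summands are distinct' is violated.

No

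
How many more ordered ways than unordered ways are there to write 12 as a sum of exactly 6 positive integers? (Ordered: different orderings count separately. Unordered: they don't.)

451

Ordered (compositions into 6 parts): C(11,5) = 462.
Unordered (partitions into 6 parts): 11.
Difference: 462 − 11 = 451.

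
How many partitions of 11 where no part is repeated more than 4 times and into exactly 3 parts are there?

Listing the qualifying partitions of 11:
9, 1, 1
8, 2, 1
7, 3, 1
7, 2, 2
6, 4, 1
6, 3, 2
5, 5, 1
5, 4, 2
5, 3, 3
4, 4, 3
Counting gives 10.

10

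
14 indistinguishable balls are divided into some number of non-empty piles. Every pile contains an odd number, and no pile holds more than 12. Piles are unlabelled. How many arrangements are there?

Enumerating:
11 + 3
11 + 1 + 1 + 1
9 + 5
9 + 3 + 1 + 1
9 + 1 + 1 + 1 + 1 + 1
7 + 7
7 + 5 + 1 + 1
7 + 3 + 3 + 1
7 + 3 + 1 + 1 + 1 + 1
7 + 1 + 1 + 1 + 1 + 1 + 1 + 1
5 + 5 + 3 + 1
5 + 5 + 1 + 1 + 1 + 1
5 + 3 + 3 + 3
5 + 3 + 3 + 1 + 1 + 1
5 + 3 + 1 + 1 + 1 + 1 + 1 + 1
5 + 1 + 1 + 1 + 1 + 1 + 1 + 1 + 1 + 1
3 + 3 + 3 + 3 + 1 + 1
3 + 3 + 3 + 1 + 1 + 1 + 1 + 1
3 + 3 + 1 + 1 + 1 + 1 + 1 + 1 + 1 + 1
3 + 1 + 1 + 1 + 1 + 1 + 1 + 1 + 1 + 1 + 1 + 1
1 + 1 + 1 + 1 + 1 + 1 + 1 + 1 + 1 + 1 + 1 + 1 + 1 + 1
Counting gives 21.

21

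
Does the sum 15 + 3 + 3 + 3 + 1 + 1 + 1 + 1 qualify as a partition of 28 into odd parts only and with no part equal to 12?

Yes

The parts sum to 28, and the condition 'every summand is odd' holds; the condition 'no summand equals 12' holds.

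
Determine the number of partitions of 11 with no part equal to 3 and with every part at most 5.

19

Listing the qualifying partitions of 11:
5, 5, 1
5, 4, 2
5, 4, 1, 1
5, 2, 2, 2
5, 2, 2, 1, 1
5, 2, 1, 1, 1, 1
5, 1, 1, 1, 1, 1, 1
4, 4, 2, 1
4, 4, 1, 1, 1
4, 2, 2, 2, 1
4, 2, 2, 1, 1, 1
4, 2, 1, 1, 1, 1, 1
4, 1, 1, 1, 1, 1, 1, 1
2, 2, 2, 2, 2, 1
2, 2, 2, 2, 1, 1, 1
2, 2, 2, 1, 1, 1, 1, 1
2, 2, 1, 1, 1, 1, 1, 1, 1
2, 1, 1, 1, 1, 1, 1, 1, 1, 1
1, 1, 1, 1, 1, 1, 1, 1, 1, 1, 1
Counting gives 19.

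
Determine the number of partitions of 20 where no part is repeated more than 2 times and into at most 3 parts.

44

There are too many to list fully; the first 12 (by largest part) are:
20
19, 1
18, 2
18, 1, 1
17, 3
17, 2, 1
16, 4
16, 3, 1
16, 2, 2
15, 5
15, 4, 1
15, 3, 2
…and 32 more, for 44 total.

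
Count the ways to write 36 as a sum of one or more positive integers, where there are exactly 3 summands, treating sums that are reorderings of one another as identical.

Direct enumeration gives 108 partitions.

108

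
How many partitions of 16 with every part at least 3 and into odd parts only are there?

5

Listing the qualifying partitions of 16:
13+3
11+5
9+7
7+3+3+3
5+5+3+3
That's 5 in total.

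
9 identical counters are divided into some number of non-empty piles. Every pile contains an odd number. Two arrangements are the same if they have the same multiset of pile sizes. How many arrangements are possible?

8

The partitions of 9 that satisfy the conditions:
9
7, 1, 1
5, 3, 1
5, 1, 1, 1, 1
3, 3, 3
3, 3, 1, 1, 1
3, 1, 1, 1, 1, 1, 1
1, 1, 1, 1, 1, 1, 1, 1, 1
That's 8 in total.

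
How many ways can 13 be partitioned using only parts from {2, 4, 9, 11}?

3

The partitions of 13 that satisfy the conditions:
2 + 11
4 + 9
2 + 2 + 9
That's 3 in total.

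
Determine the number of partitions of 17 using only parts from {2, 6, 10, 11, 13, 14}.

The partitions of 17 that satisfy the conditions:
13 + 2 + 2
11 + 6
11 + 2 + 2 + 2
That's 3 in total.

3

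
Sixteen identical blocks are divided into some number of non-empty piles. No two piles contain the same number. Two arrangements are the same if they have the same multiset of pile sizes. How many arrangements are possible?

There are too many to list fully; the first 12 (by largest part) are:
16
1+15
2+14
3+13
1+2+13
4+12
1+3+12
5+11
1+4+11
2+3+11
6+10
1+5+10
…and 20 more, for 32 total.

32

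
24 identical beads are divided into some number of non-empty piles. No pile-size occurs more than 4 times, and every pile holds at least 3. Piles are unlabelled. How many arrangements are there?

105

Counting exhaustively, 105 partitions satisfy the conditions.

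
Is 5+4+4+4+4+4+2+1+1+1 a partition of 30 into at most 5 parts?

No

The parts sum to 30, and the condition 'there are at most 5 summands' is violated.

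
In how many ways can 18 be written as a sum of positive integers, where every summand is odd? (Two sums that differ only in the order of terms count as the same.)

46

There are too many to list fully; the first 12 (by largest part) are:
17+1
15+3
15+1+1+1
13+5
13+3+1+1
13+1+1+1+1+1
11+7
11+5+1+1
11+3+3+1
11+3+1+1+1+1
11+1+1+1+1+1+1+1
9+9
…and 34 more, for 46 total.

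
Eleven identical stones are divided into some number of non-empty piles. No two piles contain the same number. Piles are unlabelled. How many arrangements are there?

12

Listing the qualifying partitions of 11:
11
10,1
9,2
8,3
8,2,1
7,4
7,3,1
6,5
6,4,1
6,3,2
5,4,2
5,3,2,1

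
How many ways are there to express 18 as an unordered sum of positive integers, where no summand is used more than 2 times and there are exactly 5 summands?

There are too many to list fully; the first 12 (by largest part) are:
1, 1, 2, 2, 12
1, 1, 2, 3, 11
1, 1, 2, 4, 10
1, 1, 3, 3, 10
1, 2, 2, 3, 10
1, 1, 2, 5, 9
1, 1, 3, 4, 9
1, 2, 2, 4, 9
1, 2, 3, 3, 9
1, 1, 2, 6, 8
1, 1, 3, 5, 8
1, 2, 2, 5, 8
…and 24 more, for 36 total.

36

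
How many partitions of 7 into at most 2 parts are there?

Enumerating:
7
6,1
5,2
4,3
Counting gives 4.

4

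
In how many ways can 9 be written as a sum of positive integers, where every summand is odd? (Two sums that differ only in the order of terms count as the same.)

Enumerating:
9
7,1,1
5,3,1
5,1,1,1,1
3,3,3
3,3,1,1,1
3,1,1,1,1,1,1
1,1,1,1,1,1,1,1,1

8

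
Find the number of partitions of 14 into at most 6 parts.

There are 90 such partitions.

90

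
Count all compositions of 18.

There are 17 gaps and each independently is a cut or not, giving 2^17 = 131072.

131072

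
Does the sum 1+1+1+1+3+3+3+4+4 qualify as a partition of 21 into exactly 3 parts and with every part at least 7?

The parts sum to 21, and the condition 'there are exactly 3 summands' is violated.

No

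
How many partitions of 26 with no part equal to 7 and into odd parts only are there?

111

There are 111 such partitions.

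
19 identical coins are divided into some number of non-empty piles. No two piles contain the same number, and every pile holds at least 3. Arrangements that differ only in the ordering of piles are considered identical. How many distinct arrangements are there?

The partitions of 19 that satisfy the conditions:
19
3,16
4,15
5,14
6,13
7,12
3,4,12
8,11
3,5,11
9,10
3,6,10
4,5,10
3,7,9
4,6,9
4,7,8
5,6,8
3,4,5,7

17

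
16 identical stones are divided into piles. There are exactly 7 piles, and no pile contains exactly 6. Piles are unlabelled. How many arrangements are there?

23

Listing the qualifying partitions of 16:
10 + 1 + 1 + 1 + 1 + 1 + 1
9 + 2 + 1 + 1 + 1 + 1 + 1
8 + 3 + 1 + 1 + 1 + 1 + 1
8 + 2 + 2 + 1 + 1 + 1 + 1
7 + 4 + 1 + 1 + 1 + 1 + 1
7 + 3 + 2 + 1 + 1 + 1 + 1
7 + 2 + 2 + 2 + 1 + 1 + 1
5 + 5 + 2 + 1 + 1 + 1 + 1
5 + 4 + 3 + 1 + 1 + 1 + 1
5 + 4 + 2 + 2 + 1 + 1 + 1
5 + 3 + 3 + 2 + 1 + 1 + 1
5 + 3 + 2 + 2 + 2 + 1 + 1
5 + 2 + 2 + 2 + 2 + 2 + 1
4 + 4 + 4 + 1 + 1 + 1 + 1
4 + 4 + 3 + 2 + 1 + 1 + 1
4 + 4 + 2 + 2 + 2 + 1 + 1
4 + 3 + 3 + 3 + 1 + 1 + 1
4 + 3 + 3 + 2 + 2 + 1 + 1
4 + 3 + 2 + 2 + 2 + 2 + 1
4 + 2 + 2 + 2 + 2 + 2 + 2
3 + 3 + 3 + 3 + 2 + 1 + 1
3 + 3 + 3 + 2 + 2 + 2 + 1
3 + 3 + 2 + 2 + 2 + 2 + 2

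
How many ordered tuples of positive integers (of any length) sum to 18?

131072

Each of the 17 gaps between 18 units is either a break or not: 2^17 = 131072.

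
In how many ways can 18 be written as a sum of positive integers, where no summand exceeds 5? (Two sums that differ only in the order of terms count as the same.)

141

Counting exhaustively, 141 partitions satisfy the conditions.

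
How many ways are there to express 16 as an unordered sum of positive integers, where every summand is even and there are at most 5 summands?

Listing the qualifying partitions of 16:
16
14, 2
12, 4
12, 2, 2
10, 6
10, 4, 2
10, 2, 2, 2
8, 8
8, 6, 2
8, 4, 4
8, 4, 2, 2
8, 2, 2, 2, 2
6, 6, 4
6, 6, 2, 2
6, 4, 4, 2
6, 4, 2, 2, 2
4, 4, 4, 4
4, 4, 4, 2, 2

18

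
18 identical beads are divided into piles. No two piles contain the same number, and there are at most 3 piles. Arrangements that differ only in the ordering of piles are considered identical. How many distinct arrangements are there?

28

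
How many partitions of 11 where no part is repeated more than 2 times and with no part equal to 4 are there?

18

They are:
11
10 + 1
9 + 2
9 + 1 + 1
8 + 3
8 + 2 + 1
7 + 3 + 1
7 + 2 + 2
7 + 2 + 1 + 1
6 + 5
6 + 3 + 2
6 + 3 + 1 + 1
6 + 2 + 2 + 1
5 + 5 + 1
5 + 3 + 3
5 + 3 + 2 + 1
5 + 2 + 2 + 1 + 1
3 + 3 + 2 + 2 + 1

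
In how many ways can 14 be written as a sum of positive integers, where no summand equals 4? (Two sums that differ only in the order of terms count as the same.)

93

Direct enumeration gives 93 partitions.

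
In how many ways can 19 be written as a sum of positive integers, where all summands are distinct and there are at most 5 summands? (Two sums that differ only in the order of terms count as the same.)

There are too many to list fully; the first 12 (by largest part) are:
19
18, 1
17, 2
16, 3
16, 2, 1
15, 4
15, 3, 1
14, 5
14, 4, 1
14, 3, 2
13, 6
13, 5, 1
…and 42 more, for 54 total.

54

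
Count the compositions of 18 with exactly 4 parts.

680

By stars and bars with positive parts, the count is C(17,3) = 680.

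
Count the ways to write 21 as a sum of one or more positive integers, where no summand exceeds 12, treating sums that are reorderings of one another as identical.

725

Systematic enumeration (by largest part, then next-largest, …) yields 725.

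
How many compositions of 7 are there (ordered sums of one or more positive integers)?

Each of the 6 gaps between 7 units is either a break or not: 2^6 = 64.

64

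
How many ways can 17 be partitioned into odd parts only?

38

There are too many to list fully; the first 12 (by largest part) are:
17
1, 1, 15
1, 3, 13
1, 1, 1, 1, 13
1, 5, 11
3, 3, 11
1, 1, 1, 3, 11
1, 1, 1, 1, 1, 1, 11
1, 7, 9
3, 5, 9
1, 1, 1, 5, 9
1, 1, 3, 3, 9
…and 26 more, for 38 total.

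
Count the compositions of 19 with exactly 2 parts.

18

A composition of 19 into 2 positive parts is chosen by placing 1 dividers among the 18 gaps between 19 units: C(18,1) = 18.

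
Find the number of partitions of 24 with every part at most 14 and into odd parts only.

103

Systematic enumeration (by largest part, then next-largest, …) yields 103.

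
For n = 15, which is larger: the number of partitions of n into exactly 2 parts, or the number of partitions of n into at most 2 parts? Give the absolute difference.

1

Partitions of 15 into exactly 2 parts: 7.
Partitions of 15 into at most 2 parts: 8.
|7 − 8| = 1.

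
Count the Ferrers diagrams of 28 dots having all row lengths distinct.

222

Systematic enumeration (by largest part, then next-largest, …) yields 222.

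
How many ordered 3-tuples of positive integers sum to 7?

15

By stars and bars with positive parts, the count is C(6,2) = 15.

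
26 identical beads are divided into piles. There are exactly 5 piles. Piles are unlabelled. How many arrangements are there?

221

Counting exhaustively, 221 partitions satisfy the conditions.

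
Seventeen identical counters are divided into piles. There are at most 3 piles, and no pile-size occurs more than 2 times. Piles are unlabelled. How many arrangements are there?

A partial list (first 12 by largest part):
17
1,16
2,15
1,1,15
3,14
1,2,14
4,13
1,3,13
2,2,13
5,12
1,4,12
2,3,12
…and 21 more, for 33 total.

33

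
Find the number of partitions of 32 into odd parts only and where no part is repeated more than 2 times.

74

Systematic enumeration (by largest part, then next-largest, …) yields 74.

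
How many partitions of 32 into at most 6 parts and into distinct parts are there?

Counting exhaustively, 385 partitions satisfy the conditions.

385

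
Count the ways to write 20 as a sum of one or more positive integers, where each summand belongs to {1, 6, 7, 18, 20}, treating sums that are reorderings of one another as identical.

Listing the qualifying partitions of 20:
20
18+1+1
7+7+6
7+7+1+1+1+1+1+1
7+6+6+1
7+6+1+1+1+1+1+1+1
7+1+1+1+1+1+1+1+1+1+1+1+1+1
6+6+6+1+1
6+6+1+1+1+1+1+1+1+1
6+1+1+1+1+1+1+1+1+1+1+1+1+1+1
1+1+1+1+1+1+1+1+1+1+1+1+1+1+1+1+1+1+1+1

11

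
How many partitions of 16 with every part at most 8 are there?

186

Systematic enumeration (by largest part, then next-largest, …) yields 186.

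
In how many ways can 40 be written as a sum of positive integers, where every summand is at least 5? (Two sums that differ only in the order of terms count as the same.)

Systematic enumeration (by largest part, then next-largest, …) yields 317.

317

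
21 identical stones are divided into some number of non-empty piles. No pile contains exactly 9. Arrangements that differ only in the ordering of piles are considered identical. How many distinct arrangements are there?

Direct enumeration gives 715 partitions.

715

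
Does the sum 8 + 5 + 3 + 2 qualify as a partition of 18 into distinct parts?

The parts sum to 18, and the condition 'all summands are distinct' holds.

Yes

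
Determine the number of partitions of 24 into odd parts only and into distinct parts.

11

The partitions of 24 that satisfy the conditions:
23,1
21,3
19,5
17,7
15,9
15,5,3,1
13,11
13,7,3,1
11,9,3,1
11,7,5,1
9,7,5,3
Counting gives 11.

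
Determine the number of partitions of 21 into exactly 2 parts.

They are:
20 + 1
19 + 2
18 + 3
17 + 4
16 + 5
15 + 6
14 + 7
13 + 8
12 + 9
11 + 10

10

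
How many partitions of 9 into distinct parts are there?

8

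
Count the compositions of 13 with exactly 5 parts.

A composition of 13 into 5 positive parts is chosen by placing 4 dividers among the 12 gaps between 13 units: C(12,4) = 495.

495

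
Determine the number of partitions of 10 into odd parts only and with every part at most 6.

7

Listing the qualifying partitions of 10:
5 + 5
1 + 1 + 3 + 5
1 + 1 + 1 + 1 + 1 + 5
1 + 3 + 3 + 3
1 + 1 + 1 + 1 + 3 + 3
1 + 1 + 1 + 1 + 1 + 1 + 1 + 3
1 + 1 + 1 + 1 + 1 + 1 + 1 + 1 + 1 + 1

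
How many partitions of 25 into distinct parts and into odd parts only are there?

12

Enumerating:
25
1,3,21
1,5,19
1,7,17
3,5,17
1,9,15
3,7,15
1,11,13
3,9,13
5,7,13
5,9,11
1,3,5,7,9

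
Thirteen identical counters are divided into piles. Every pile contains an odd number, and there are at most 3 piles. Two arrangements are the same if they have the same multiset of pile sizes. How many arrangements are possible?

Enumerating:
13
11+1+1
9+3+1
7+5+1
7+3+3
5+5+3

6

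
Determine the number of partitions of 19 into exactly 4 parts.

54

A partial list (first 12 by largest part):
16,1,1,1
15,2,1,1
14,3,1,1
14,2,2,1
13,4,1,1
13,3,2,1
13,2,2,2
12,5,1,1
12,4,2,1
12,3,3,1
12,3,2,2
11,6,1,1
…and 42 more, for 54 total.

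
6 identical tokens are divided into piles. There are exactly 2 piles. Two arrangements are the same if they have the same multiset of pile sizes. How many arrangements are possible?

3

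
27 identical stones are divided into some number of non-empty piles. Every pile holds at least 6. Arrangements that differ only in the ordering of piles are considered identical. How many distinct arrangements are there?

24

Listing the qualifying partitions of 27:
27
21, 6
20, 7
19, 8
18, 9
17, 10
16, 11
15, 12
15, 6, 6
14, 13
14, 7, 6
13, 8, 6
13, 7, 7
12, 9, 6
12, 8, 7
11, 10, 6
11, 9, 7
11, 8, 8
10, 10, 7
10, 9, 8
9, 9, 9
9, 6, 6, 6
8, 7, 6, 6
7, 7, 7, 6
That's 24 in total.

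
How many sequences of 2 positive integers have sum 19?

A composition of 19 into 2 positive parts is chosen by placing 1 dividers among the 18 gaps between 19 units: C(18,1) = 18.

18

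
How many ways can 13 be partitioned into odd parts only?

18

Enumerating:
13
1+1+11
1+3+9
1+1+1+1+9
1+5+7
3+3+7
1+1+1+3+7
1+1+1+1+1+1+7
3+5+5
1+1+1+5+5
1+1+3+3+5
1+1+1+1+1+3+5
1+1+1+1+1+1+1+1+5
1+3+3+3+3
1+1+1+1+3+3+3
1+1+1+1+1+1+1+3+3
1+1+1+1+1+1+1+1+1+1+3
1+1+1+1+1+1+1+1+1+1+1+1+1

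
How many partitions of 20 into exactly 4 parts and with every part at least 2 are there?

There are too many to list fully; the first 12 (by largest part) are:
14,2,2,2
13,3,2,2
12,4,2,2
12,3,3,2
11,5,2,2
11,4,3,2
11,3,3,3
10,6,2,2
10,5,3,2
10,4,4,2
10,4,3,3
9,7,2,2
…and 22 more, for 34 total.

34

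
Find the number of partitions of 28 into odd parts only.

Enumerating by decreasing first part gives 222 partitions in all.

222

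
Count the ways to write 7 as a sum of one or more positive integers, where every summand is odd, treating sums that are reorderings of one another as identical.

The partitions of 7 that satisfy the conditions:
7
1,1,5
1,3,3
1,1,1,1,3
1,1,1,1,1,1,1
Counting gives 5.

5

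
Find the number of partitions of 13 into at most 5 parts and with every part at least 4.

5

The partitions of 13 that satisfy the conditions:
13
9 + 4
8 + 5
7 + 6
5 + 4 + 4
Counting gives 5.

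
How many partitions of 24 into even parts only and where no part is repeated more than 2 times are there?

36

There are too many to list fully; the first 12 (by largest part) are:
24
22, 2
20, 4
20, 2, 2
18, 6
18, 4, 2
16, 8
16, 6, 2
16, 4, 4
16, 4, 2, 2
14, 10
14, 8, 2
…and 24 more, for 36 total.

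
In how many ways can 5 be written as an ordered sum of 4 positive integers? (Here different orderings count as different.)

4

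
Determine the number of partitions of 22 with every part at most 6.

Direct enumeration gives 391 partitions.

391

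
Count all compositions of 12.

2048

There are 11 gaps and each independently is a cut or not, giving 2^11 = 2048.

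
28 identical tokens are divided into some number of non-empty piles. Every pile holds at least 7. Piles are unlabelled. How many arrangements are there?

18

Enumerating:
28
7, 21
8, 20
9, 19
10, 18
11, 17
12, 16
13, 15
14, 14
7, 7, 14
7, 8, 13
7, 9, 12
8, 8, 12
7, 10, 11
8, 9, 11
8, 10, 10
9, 9, 10
7, 7, 7, 7
That's 18 in total.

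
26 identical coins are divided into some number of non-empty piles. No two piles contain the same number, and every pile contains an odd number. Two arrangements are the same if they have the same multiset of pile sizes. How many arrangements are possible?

12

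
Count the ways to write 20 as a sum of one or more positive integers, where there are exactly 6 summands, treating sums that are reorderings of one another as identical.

90

Counting exhaustively, 90 partitions satisfy the conditions.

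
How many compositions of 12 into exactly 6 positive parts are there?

462

Equivalently, choose which 5 of the 11 gaps become plus signs: C(11,5) = 462.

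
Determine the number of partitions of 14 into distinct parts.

Enumerating:
14
13+1
12+2
11+3
11+2+1
10+4
10+3+1
9+5
9+4+1
9+3+2
8+6
8+5+1
8+4+2
8+3+2+1
7+6+1
7+5+2
7+4+3
7+4+2+1
6+5+3
6+5+2+1
6+4+3+1
5+4+3+2
That's 22 in total.

22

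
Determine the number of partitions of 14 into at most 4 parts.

There are too many to list fully; the first 12 (by largest part) are:
14
13, 1
12, 2
12, 1, 1
11, 3
11, 2, 1
11, 1, 1, 1
10, 4
10, 3, 1
10, 2, 2
10, 2, 1, 1
9, 5
…and 35 more, for 47 total.

47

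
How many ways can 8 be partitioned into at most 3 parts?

Enumerating:
8
7,1
6,2
6,1,1
5,3
5,2,1
4,4
4,3,1
4,2,2
3,3,2
That's 10 in total.

10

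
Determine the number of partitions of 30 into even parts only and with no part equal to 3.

Direct enumeration gives 176 partitions.

176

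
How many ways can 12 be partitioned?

Counting exhaustively, 77 partitions satisfy the conditions.

77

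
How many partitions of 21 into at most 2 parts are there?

11

They are:
21
20,1
19,2
18,3
17,4
16,5
15,6
14,7
13,8
12,9
11,10
Counting gives 11.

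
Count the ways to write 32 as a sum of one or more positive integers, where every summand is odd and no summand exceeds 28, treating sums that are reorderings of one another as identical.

There are 387 such partitions.

387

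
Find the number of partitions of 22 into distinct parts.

89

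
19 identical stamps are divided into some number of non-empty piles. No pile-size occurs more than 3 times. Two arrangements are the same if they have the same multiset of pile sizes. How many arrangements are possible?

There are 258 such partitions.

258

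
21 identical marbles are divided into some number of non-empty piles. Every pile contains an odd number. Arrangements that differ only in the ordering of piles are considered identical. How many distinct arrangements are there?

There are 76 such partitions.

76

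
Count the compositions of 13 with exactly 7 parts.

924

Place 6 bars in the 12 internal gaps of a row of 13 dots: C(12,6) = 924.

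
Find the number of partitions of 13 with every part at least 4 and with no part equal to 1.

They are:
13
4 + 9
5 + 8
6 + 7
4 + 4 + 5
That's 5 in total.

5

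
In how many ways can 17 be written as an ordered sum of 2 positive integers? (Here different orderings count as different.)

16

A composition of 17 into 2 positive parts is chosen by placing 1 dividers among the 16 gaps between 17 units: C(16,1) = 16.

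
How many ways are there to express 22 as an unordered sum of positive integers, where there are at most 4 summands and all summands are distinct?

75

A full systematic count gives 75.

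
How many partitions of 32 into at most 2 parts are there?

17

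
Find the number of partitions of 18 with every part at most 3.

37

There are too many to list fully; the first 12 (by largest part) are:
3 + 3 + 3 + 3 + 3 + 3
3 + 3 + 3 + 3 + 3 + 2 + 1
3 + 3 + 3 + 3 + 3 + 1 + 1 + 1
3 + 3 + 3 + 3 + 2 + 2 + 2
3 + 3 + 3 + 3 + 2 + 2 + 1 + 1
3 + 3 + 3 + 3 + 2 + 1 + 1 + 1 + 1
3 + 3 + 3 + 3 + 1 + 1 + 1 + 1 + 1 + 1
3 + 3 + 3 + 2 + 2 + 2 + 2 + 1
3 + 3 + 3 + 2 + 2 + 2 + 1 + 1 + 1
3 + 3 + 3 + 2 + 2 + 1 + 1 + 1 + 1 + 1
3 + 3 + 3 + 2 + 1 + 1 + 1 + 1 + 1 + 1 + 1
3 + 3 + 3 + 1 + 1 + 1 + 1 + 1 + 1 + 1 + 1 + 1
…and 25 more, for 37 total.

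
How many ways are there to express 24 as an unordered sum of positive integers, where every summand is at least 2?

A full systematic count gives 320.

320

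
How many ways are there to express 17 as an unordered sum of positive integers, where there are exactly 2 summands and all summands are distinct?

Enumerating:
1,16
2,15
3,14
4,13
5,12
6,11
7,10
8,9
That's 8 in total.

8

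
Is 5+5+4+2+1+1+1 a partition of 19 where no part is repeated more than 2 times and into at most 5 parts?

No

The parts sum to 19, and the condition 'no summand is used more than 2 times' is violated.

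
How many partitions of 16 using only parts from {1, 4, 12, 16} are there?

The partitions of 16 that satisfy the conditions:
16
12,4
12,1,1,1,1
4,4,4,4
4,4,4,1,1,1,1
4,4,1,1,1,1,1,1,1,1
4,1,1,1,1,1,1,1,1,1,1,1,1
1,1,1,1,1,1,1,1,1,1,1,1,1,1,1,1

8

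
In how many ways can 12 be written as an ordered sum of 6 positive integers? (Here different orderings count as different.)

462

By stars and bars with positive parts, the count is C(11,5) = 462.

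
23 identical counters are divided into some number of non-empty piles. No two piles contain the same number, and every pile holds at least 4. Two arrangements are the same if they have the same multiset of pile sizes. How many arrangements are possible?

20

Enumerating:
23
19, 4
18, 5
17, 6
16, 7
15, 8
14, 9
14, 5, 4
13, 10
13, 6, 4
12, 11
12, 7, 4
12, 6, 5
11, 8, 4
11, 7, 5
10, 9, 4
10, 8, 5
10, 7, 6
9, 8, 6
8, 6, 5, 4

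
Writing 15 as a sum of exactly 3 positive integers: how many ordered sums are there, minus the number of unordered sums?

72

Ordered (compositions into 3 parts): C(14,2) = 91.
Unordered (partitions into 3 parts): 19.
Difference: 91 − 19 = 72.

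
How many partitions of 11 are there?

56

There are too many to list fully; the first 12 (by largest part) are:
11
10, 1
9, 2
9, 1, 1
8, 3
8, 2, 1
8, 1, 1, 1
7, 4
7, 3, 1
7, 2, 2
7, 2, 1, 1
7, 1, 1, 1, 1
…and 44 more, for 56 total.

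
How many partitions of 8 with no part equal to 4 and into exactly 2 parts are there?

3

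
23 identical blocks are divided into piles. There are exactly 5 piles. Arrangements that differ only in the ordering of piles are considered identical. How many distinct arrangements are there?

Counting exhaustively, 141 partitions satisfy the conditions.

141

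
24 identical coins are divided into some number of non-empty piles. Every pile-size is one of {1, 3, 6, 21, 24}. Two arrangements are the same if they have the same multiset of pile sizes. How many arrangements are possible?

There are too many to list fully; the first 12 (by largest part) are:
24
21 + 3
21 + 1 + 1 + 1
6 + 6 + 6 + 6
6 + 6 + 6 + 3 + 3
6 + 6 + 6 + 3 + 1 + 1 + 1
6 + 6 + 6 + 1 + 1 + 1 + 1 + 1 + 1
6 + 6 + 3 + 3 + 3 + 3
6 + 6 + 3 + 3 + 3 + 1 + 1 + 1
6 + 6 + 3 + 3 + 1 + 1 + 1 + 1 + 1 + 1
6 + 6 + 3 + 1 + 1 + 1 + 1 + 1 + 1 + 1 + 1 + 1
6 + 6 + 1 + 1 + 1 + 1 + 1 + 1 + 1 + 1 + 1 + 1 + 1 + 1
…and 16 more, for 28 total.

28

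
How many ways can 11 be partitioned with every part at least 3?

6

Listing the qualifying partitions of 11:
11
8+3
7+4
6+5
5+3+3
4+4+3
Counting gives 6.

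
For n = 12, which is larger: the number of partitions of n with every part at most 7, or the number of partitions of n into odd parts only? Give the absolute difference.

50

Partitions of 12 with every part at most 7: 65.
Partitions of 12 into odd parts only: 15.
|65 − 15| = 50.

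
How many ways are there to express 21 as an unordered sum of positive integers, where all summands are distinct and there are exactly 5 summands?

Listing the qualifying partitions of 21:
11 + 4 + 3 + 2 + 1
10 + 5 + 3 + 2 + 1
9 + 6 + 3 + 2 + 1
9 + 5 + 4 + 2 + 1
8 + 7 + 3 + 2 + 1
8 + 6 + 4 + 2 + 1
8 + 5 + 4 + 3 + 1
7 + 6 + 5 + 2 + 1
7 + 6 + 4 + 3 + 1
7 + 5 + 4 + 3 + 2

10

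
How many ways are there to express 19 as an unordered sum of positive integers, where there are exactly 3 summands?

30

There are too many to list fully; the first 12 (by largest part) are:
17 + 1 + 1
16 + 2 + 1
15 + 3 + 1
15 + 2 + 2
14 + 4 + 1
14 + 3 + 2
13 + 5 + 1
13 + 4 + 2
13 + 3 + 3
12 + 6 + 1
12 + 5 + 2
12 + 4 + 3
…and 18 more, for 30 total.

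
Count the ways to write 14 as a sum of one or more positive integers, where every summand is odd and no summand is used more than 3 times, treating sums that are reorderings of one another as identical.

They are:
1, 13
3, 11
1, 1, 1, 11
5, 9
1, 1, 3, 9
7, 7
1, 1, 5, 7
1, 3, 3, 7
1, 3, 5, 5
3, 3, 3, 5
1, 1, 1, 3, 3, 5
That's 11 in total.

11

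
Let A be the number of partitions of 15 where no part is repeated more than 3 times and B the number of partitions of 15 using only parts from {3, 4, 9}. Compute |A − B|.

102

Partitions of 15 where no part is repeated more than 3 times: 105.
Partitions of 15 using only parts from {3, 4, 9}: 3.
|105 − 3| = 102.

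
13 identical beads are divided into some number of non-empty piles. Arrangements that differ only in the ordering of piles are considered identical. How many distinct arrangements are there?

Enumerating by decreasing first part gives 101 partitions in all.

101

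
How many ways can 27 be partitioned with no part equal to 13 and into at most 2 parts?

13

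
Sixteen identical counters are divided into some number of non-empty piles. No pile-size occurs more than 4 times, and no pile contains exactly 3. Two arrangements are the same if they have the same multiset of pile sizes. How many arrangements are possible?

89

Direct enumeration gives 89 partitions.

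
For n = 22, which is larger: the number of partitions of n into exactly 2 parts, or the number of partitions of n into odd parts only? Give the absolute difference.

78

Partitions of 22 into exactly 2 parts: 11.
Partitions of 22 into odd parts only: 89.
|11 − 89| = 78.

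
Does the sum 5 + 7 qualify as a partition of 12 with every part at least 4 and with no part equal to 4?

The parts sum to 12, and the condition 'every summand is at least 4' holds; the condition 'no summand equals 4' holds.

Yes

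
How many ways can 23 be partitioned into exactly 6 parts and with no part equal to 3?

79

Direct enumeration gives 79 partitions.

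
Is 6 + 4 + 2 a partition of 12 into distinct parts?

The parts sum to 12, and the condition 'all summands are distinct' holds.

Yes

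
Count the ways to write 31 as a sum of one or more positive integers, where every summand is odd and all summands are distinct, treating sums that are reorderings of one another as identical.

20

Enumerating:
31
27,3,1
25,5,1
23,7,1
23,5,3
21,9,1
21,7,3
19,11,1
19,9,3
19,7,5
17,13,1
17,11,3
17,9,5
15,13,3
15,11,5
15,9,7
15,7,5,3,1
13,11,7
13,9,5,3,1
11,9,7,3,1
Counting gives 20.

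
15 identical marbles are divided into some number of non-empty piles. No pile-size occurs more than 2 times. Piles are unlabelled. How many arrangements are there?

There are too many to list fully; the first 12 (by largest part) are:
15
14+1
13+2
13+1+1
12+3
12+2+1
11+4
11+3+1
11+2+2
11+2+1+1
10+5
10+4+1
…and 58 more, for 70 total.

70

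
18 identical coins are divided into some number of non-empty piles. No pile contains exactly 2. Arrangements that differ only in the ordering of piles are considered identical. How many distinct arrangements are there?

154

Counting exhaustively, 154 partitions satisfy the conditions.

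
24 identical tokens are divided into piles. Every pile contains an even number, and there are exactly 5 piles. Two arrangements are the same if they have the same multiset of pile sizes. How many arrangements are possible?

Enumerating:
2, 2, 2, 2, 16
2, 2, 2, 4, 14
2, 2, 2, 6, 12
2, 2, 4, 4, 12
2, 2, 2, 8, 10
2, 2, 4, 6, 10
2, 4, 4, 4, 10
2, 2, 4, 8, 8
2, 2, 6, 6, 8
2, 4, 4, 6, 8
4, 4, 4, 4, 8
2, 4, 6, 6, 6
4, 4, 4, 6, 6

13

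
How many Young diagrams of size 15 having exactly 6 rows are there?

26

There are too many to list fully; the first 12 (by largest part) are:
10,1,1,1,1,1
9,2,1,1,1,1
8,3,1,1,1,1
8,2,2,1,1,1
7,4,1,1,1,1
7,3,2,1,1,1
7,2,2,2,1,1
6,5,1,1,1,1
6,4,2,1,1,1
6,3,3,1,1,1
6,3,2,2,1,1
6,2,2,2,2,1
…and 14 more, for 26 total.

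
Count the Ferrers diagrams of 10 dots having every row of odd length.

The partitions of 10 that satisfy the conditions:
9, 1
7, 3
7, 1, 1, 1
5, 5
5, 3, 1, 1
5, 1, 1, 1, 1, 1
3, 3, 3, 1
3, 3, 1, 1, 1, 1
3, 1, 1, 1, 1, 1, 1, 1
1, 1, 1, 1, 1, 1, 1, 1, 1, 1

10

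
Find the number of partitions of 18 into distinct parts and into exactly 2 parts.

The partitions of 18 that satisfy the conditions:
1+17
2+16
3+15
4+14
5+13
6+12
7+11
8+10
That's 8 in total.

8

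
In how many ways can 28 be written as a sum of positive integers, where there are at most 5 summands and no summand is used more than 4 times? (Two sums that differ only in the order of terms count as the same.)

540

Systematic enumeration (by largest part, then next-largest, …) yields 540.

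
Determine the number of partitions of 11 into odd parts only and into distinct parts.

2

The partitions of 11 that satisfy the conditions:
11
1,3,7
That's 2 in total.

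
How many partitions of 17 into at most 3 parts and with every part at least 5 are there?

Listing the qualifying partitions of 17:
17
12+5
11+6
10+7
9+8
7+5+5
6+6+5

7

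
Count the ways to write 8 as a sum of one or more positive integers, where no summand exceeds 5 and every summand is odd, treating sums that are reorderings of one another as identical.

Listing the qualifying partitions of 8:
5+3
5+1+1+1
3+3+1+1
3+1+1+1+1+1
1+1+1+1+1+1+1+1

5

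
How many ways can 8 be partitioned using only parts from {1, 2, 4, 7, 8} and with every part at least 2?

4

They are:
8
4+4
4+2+2
2+2+2+2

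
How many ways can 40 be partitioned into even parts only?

A full systematic count gives 627.

627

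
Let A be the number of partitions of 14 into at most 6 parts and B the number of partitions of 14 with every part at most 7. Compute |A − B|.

Partitions of 14 into at most 6 parts: 90.
Partitions of 14 with every part at most 7: 105.
|90 − 105| = 15.

15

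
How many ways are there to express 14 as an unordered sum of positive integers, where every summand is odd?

Enumerating:
13+1
11+3
11+1+1+1
9+5
9+3+1+1
9+1+1+1+1+1
7+7
7+5+1+1
7+3+3+1
7+3+1+1+1+1
7+1+1+1+1+1+1+1
5+5+3+1
5+5+1+1+1+1
5+3+3+3
5+3+3+1+1+1
5+3+1+1+1+1+1+1
5+1+1+1+1+1+1+1+1+1
3+3+3+3+1+1
3+3+3+1+1+1+1+1
3+3+1+1+1+1+1+1+1+1
3+1+1+1+1+1+1+1+1+1+1+1
1+1+1+1+1+1+1+1+1+1+1+1+1+1
That's 22 in total.

22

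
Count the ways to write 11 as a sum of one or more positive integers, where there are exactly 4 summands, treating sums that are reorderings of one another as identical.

Enumerating:
8,1,1,1
7,2,1,1
6,3,1,1
6,2,2,1
5,4,1,1
5,3,2,1
5,2,2,2
4,4,2,1
4,3,3,1
4,3,2,2
3,3,3,2

11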